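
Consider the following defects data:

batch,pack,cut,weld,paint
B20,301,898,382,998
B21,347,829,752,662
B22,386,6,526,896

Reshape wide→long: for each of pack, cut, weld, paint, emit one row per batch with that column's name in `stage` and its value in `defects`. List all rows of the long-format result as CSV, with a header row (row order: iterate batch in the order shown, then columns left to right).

Each (batch, column) pair becomes one row: 3 × 4 = 12 rows.
For example, (B20, pack) → defects=301.

batch,stage,defects
B20,pack,301
B20,cut,898
B20,weld,382
B20,paint,998
B21,pack,347
B21,cut,829
B21,weld,752
B21,paint,662
B22,pack,386
B22,cut,6
B22,weld,526
B22,paint,896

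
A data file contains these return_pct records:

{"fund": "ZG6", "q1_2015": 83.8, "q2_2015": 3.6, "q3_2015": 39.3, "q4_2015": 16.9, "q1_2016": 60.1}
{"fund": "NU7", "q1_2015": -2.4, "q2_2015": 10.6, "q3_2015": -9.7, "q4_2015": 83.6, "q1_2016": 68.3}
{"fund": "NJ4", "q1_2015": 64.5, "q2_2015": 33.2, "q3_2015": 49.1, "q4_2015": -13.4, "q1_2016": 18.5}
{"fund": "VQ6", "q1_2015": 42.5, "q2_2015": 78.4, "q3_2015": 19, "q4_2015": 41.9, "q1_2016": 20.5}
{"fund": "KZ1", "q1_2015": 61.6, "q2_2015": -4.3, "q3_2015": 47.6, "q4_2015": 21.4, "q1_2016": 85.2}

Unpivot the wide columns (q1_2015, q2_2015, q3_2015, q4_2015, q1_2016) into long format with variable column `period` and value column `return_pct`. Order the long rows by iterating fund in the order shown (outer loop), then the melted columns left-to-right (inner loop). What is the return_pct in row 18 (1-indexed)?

19

25 rows total (5 × 5). Row 18: index ⌊(18-1)/5⌋ = 3 into fund → VQ6; (18-1) mod 5 = 2 into the melted columns → q3_2015.
So row 18 is (VQ6, q3_2015, 19); return_pct = 19.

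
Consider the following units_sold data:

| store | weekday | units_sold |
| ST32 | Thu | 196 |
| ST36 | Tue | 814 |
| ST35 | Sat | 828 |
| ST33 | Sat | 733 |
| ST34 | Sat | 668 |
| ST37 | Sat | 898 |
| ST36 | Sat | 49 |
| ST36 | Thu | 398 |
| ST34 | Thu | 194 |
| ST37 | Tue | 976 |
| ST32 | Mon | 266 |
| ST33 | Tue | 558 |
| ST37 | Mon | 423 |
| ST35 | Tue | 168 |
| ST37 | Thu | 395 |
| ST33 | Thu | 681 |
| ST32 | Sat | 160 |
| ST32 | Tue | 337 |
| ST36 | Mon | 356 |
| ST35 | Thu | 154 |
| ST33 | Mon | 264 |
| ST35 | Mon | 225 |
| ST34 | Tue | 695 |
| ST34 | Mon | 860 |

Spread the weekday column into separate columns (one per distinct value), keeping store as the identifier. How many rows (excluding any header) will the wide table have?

6 distinct store values → 6 rows.

6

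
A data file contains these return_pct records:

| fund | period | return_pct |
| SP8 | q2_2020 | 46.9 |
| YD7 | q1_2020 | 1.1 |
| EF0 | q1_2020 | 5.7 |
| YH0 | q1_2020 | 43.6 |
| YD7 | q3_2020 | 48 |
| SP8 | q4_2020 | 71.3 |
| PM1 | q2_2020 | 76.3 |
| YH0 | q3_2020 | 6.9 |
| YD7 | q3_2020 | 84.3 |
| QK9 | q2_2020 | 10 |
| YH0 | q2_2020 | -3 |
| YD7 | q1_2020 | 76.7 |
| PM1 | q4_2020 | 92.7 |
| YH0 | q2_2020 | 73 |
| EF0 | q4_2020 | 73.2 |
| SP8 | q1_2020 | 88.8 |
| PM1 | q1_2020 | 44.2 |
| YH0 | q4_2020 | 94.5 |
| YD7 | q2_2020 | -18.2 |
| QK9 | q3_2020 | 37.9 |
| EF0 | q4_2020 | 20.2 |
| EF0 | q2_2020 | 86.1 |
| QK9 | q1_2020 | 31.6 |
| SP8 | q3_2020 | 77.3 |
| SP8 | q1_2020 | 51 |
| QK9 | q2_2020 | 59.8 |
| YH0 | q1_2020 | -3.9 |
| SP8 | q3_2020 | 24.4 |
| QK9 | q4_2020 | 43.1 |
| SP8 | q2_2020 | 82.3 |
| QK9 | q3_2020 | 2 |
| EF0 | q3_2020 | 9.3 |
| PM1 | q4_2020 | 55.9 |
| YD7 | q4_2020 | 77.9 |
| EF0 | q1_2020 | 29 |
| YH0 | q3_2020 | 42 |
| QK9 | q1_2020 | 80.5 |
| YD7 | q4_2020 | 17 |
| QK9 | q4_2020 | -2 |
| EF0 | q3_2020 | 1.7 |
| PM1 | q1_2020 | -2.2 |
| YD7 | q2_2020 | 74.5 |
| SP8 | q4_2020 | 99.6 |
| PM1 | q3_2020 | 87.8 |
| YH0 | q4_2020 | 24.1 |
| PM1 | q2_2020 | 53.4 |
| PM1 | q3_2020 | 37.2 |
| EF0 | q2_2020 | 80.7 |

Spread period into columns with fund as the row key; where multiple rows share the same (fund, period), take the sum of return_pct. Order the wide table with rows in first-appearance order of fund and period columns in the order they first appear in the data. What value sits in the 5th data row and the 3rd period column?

With rows in first-appearance order of fund, row 5 is fund=PM1. period columns in first-appearance order: q2_2020, q1_2020, q3_2020, q4_2020; column 3 is q3_2020.
Long rows with fund=PM1, period=q3_2020: 87.8 + 37.2 = 125.

125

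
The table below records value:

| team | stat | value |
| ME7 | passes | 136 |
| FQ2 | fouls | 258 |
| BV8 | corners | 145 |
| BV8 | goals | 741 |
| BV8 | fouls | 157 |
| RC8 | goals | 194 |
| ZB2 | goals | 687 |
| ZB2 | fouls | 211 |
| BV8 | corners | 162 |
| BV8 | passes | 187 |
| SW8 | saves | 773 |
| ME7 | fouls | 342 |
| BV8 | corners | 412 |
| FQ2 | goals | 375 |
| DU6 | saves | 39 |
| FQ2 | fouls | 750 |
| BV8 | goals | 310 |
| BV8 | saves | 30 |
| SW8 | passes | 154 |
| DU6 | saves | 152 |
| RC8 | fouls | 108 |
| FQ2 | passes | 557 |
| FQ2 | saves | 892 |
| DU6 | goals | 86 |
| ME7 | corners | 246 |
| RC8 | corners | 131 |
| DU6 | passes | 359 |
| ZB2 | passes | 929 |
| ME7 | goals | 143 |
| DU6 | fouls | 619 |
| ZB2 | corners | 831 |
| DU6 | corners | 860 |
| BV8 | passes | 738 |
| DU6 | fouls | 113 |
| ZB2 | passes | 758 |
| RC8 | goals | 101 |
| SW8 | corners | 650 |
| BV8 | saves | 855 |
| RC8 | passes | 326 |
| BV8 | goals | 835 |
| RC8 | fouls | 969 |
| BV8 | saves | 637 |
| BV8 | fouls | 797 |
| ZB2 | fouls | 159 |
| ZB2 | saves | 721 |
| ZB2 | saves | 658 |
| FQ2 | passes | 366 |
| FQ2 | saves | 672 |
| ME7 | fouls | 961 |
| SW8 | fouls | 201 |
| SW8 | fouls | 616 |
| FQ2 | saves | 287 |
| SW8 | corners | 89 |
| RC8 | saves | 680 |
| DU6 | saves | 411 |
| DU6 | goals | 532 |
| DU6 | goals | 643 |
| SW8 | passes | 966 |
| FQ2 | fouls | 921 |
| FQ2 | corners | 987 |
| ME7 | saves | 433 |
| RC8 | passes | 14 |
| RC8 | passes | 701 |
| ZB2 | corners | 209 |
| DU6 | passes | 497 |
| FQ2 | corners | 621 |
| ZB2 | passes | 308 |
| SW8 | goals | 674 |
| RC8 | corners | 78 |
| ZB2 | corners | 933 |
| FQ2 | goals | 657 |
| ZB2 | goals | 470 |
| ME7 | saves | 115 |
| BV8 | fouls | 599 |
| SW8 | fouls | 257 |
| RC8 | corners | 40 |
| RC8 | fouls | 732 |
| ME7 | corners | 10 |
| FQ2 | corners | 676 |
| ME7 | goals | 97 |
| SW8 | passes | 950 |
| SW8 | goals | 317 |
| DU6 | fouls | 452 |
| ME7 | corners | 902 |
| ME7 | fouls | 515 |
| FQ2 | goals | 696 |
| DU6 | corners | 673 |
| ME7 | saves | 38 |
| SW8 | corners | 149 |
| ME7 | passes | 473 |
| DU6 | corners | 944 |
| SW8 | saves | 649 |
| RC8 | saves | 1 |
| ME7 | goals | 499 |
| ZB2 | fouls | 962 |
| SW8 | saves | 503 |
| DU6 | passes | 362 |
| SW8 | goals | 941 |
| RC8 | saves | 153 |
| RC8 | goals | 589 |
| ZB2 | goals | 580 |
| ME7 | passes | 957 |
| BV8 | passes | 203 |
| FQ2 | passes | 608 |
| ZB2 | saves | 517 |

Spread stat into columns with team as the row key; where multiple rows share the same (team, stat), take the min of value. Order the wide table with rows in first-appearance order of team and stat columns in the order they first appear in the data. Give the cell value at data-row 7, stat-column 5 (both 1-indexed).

With rows in first-appearance order of team, row 7 is team=DU6. stat columns in first-appearance order: passes, fouls, corners, goals, saves; column 5 is saves.
Long rows with team=DU6, stat=saves: min(39, 152, 411) = 39.

39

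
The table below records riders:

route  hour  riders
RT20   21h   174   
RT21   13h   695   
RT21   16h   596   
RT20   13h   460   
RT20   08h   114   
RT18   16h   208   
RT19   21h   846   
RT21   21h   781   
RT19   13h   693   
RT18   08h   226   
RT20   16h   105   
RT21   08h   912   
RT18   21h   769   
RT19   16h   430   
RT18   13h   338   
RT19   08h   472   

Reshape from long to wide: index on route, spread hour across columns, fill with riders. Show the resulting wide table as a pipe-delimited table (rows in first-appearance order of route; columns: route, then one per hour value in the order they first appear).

Columns: route plus the 4 distinct hour values (21h, 13h, 16h, 08h).
For example, row RT20 column 21h takes riders=174 from the long row (RT20, 21h).

| route | 21h | 13h | 16h | 08h |
| RT20 | 174 | 460 | 105 | 114 |
| RT21 | 781 | 695 | 596 | 912 |
| RT18 | 769 | 338 | 208 | 226 |
| RT19 | 846 | 693 | 430 | 472 |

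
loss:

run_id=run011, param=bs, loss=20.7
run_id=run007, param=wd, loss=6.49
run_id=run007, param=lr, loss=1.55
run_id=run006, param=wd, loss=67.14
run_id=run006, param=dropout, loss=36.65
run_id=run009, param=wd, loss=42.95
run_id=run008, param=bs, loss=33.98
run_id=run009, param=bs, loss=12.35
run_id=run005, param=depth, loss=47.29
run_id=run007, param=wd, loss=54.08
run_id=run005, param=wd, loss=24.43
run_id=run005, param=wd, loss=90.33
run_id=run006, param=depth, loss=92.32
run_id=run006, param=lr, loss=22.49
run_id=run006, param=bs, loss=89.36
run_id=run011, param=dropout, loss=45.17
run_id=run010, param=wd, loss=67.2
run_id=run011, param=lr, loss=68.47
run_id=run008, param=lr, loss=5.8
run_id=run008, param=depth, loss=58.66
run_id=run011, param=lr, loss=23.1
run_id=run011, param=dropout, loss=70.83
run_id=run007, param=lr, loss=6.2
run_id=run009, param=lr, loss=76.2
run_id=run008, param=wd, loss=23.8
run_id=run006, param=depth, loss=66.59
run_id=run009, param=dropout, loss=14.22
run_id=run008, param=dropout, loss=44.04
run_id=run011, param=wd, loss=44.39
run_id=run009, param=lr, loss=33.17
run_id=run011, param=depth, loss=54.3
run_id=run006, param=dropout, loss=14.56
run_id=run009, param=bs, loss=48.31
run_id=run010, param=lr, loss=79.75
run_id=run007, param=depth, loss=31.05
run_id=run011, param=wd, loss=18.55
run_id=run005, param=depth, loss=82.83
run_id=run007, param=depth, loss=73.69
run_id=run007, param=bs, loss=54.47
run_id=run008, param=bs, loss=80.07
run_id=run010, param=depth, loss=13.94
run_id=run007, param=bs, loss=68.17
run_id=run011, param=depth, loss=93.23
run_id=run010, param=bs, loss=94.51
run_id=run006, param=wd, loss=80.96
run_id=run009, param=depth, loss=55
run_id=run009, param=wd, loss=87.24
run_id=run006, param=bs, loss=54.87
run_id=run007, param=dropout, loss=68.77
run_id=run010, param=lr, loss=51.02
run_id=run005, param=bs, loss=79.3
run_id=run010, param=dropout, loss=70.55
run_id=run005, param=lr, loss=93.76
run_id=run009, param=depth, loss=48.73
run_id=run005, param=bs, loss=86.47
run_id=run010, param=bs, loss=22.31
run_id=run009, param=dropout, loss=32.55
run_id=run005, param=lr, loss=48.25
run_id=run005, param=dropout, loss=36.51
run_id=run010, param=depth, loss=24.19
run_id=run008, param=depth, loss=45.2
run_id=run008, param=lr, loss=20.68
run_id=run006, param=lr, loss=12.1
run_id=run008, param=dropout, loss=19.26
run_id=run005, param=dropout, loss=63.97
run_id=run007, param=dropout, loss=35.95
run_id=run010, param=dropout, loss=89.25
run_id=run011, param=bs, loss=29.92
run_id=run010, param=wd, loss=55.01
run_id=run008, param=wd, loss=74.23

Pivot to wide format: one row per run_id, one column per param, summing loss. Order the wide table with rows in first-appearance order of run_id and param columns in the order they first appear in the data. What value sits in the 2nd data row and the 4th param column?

104.72

With rows in first-appearance order of run_id, row 2 is run_id=run007. param columns in first-appearance order: bs, wd, lr, dropout, depth; column 4 is dropout.
Long rows with run_id=run007, param=dropout: 68.77 + 35.95 = 104.72.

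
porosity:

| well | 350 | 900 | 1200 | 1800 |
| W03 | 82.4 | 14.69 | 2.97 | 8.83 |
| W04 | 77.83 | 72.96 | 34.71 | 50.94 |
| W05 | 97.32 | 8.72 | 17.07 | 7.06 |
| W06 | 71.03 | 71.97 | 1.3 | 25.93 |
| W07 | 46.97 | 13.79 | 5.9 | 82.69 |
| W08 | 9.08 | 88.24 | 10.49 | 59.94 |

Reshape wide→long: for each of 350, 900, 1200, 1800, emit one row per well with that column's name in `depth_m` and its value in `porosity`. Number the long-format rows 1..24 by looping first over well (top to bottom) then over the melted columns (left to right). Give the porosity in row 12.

24 rows total (6 × 4). Row 12: index ⌊(12-1)/4⌋ = 2 into well → W05; (12-1) mod 4 = 3 into the melted columns → 1800.
So row 12 is (W05, 1800, 7.06); porosity = 7.06.

7.06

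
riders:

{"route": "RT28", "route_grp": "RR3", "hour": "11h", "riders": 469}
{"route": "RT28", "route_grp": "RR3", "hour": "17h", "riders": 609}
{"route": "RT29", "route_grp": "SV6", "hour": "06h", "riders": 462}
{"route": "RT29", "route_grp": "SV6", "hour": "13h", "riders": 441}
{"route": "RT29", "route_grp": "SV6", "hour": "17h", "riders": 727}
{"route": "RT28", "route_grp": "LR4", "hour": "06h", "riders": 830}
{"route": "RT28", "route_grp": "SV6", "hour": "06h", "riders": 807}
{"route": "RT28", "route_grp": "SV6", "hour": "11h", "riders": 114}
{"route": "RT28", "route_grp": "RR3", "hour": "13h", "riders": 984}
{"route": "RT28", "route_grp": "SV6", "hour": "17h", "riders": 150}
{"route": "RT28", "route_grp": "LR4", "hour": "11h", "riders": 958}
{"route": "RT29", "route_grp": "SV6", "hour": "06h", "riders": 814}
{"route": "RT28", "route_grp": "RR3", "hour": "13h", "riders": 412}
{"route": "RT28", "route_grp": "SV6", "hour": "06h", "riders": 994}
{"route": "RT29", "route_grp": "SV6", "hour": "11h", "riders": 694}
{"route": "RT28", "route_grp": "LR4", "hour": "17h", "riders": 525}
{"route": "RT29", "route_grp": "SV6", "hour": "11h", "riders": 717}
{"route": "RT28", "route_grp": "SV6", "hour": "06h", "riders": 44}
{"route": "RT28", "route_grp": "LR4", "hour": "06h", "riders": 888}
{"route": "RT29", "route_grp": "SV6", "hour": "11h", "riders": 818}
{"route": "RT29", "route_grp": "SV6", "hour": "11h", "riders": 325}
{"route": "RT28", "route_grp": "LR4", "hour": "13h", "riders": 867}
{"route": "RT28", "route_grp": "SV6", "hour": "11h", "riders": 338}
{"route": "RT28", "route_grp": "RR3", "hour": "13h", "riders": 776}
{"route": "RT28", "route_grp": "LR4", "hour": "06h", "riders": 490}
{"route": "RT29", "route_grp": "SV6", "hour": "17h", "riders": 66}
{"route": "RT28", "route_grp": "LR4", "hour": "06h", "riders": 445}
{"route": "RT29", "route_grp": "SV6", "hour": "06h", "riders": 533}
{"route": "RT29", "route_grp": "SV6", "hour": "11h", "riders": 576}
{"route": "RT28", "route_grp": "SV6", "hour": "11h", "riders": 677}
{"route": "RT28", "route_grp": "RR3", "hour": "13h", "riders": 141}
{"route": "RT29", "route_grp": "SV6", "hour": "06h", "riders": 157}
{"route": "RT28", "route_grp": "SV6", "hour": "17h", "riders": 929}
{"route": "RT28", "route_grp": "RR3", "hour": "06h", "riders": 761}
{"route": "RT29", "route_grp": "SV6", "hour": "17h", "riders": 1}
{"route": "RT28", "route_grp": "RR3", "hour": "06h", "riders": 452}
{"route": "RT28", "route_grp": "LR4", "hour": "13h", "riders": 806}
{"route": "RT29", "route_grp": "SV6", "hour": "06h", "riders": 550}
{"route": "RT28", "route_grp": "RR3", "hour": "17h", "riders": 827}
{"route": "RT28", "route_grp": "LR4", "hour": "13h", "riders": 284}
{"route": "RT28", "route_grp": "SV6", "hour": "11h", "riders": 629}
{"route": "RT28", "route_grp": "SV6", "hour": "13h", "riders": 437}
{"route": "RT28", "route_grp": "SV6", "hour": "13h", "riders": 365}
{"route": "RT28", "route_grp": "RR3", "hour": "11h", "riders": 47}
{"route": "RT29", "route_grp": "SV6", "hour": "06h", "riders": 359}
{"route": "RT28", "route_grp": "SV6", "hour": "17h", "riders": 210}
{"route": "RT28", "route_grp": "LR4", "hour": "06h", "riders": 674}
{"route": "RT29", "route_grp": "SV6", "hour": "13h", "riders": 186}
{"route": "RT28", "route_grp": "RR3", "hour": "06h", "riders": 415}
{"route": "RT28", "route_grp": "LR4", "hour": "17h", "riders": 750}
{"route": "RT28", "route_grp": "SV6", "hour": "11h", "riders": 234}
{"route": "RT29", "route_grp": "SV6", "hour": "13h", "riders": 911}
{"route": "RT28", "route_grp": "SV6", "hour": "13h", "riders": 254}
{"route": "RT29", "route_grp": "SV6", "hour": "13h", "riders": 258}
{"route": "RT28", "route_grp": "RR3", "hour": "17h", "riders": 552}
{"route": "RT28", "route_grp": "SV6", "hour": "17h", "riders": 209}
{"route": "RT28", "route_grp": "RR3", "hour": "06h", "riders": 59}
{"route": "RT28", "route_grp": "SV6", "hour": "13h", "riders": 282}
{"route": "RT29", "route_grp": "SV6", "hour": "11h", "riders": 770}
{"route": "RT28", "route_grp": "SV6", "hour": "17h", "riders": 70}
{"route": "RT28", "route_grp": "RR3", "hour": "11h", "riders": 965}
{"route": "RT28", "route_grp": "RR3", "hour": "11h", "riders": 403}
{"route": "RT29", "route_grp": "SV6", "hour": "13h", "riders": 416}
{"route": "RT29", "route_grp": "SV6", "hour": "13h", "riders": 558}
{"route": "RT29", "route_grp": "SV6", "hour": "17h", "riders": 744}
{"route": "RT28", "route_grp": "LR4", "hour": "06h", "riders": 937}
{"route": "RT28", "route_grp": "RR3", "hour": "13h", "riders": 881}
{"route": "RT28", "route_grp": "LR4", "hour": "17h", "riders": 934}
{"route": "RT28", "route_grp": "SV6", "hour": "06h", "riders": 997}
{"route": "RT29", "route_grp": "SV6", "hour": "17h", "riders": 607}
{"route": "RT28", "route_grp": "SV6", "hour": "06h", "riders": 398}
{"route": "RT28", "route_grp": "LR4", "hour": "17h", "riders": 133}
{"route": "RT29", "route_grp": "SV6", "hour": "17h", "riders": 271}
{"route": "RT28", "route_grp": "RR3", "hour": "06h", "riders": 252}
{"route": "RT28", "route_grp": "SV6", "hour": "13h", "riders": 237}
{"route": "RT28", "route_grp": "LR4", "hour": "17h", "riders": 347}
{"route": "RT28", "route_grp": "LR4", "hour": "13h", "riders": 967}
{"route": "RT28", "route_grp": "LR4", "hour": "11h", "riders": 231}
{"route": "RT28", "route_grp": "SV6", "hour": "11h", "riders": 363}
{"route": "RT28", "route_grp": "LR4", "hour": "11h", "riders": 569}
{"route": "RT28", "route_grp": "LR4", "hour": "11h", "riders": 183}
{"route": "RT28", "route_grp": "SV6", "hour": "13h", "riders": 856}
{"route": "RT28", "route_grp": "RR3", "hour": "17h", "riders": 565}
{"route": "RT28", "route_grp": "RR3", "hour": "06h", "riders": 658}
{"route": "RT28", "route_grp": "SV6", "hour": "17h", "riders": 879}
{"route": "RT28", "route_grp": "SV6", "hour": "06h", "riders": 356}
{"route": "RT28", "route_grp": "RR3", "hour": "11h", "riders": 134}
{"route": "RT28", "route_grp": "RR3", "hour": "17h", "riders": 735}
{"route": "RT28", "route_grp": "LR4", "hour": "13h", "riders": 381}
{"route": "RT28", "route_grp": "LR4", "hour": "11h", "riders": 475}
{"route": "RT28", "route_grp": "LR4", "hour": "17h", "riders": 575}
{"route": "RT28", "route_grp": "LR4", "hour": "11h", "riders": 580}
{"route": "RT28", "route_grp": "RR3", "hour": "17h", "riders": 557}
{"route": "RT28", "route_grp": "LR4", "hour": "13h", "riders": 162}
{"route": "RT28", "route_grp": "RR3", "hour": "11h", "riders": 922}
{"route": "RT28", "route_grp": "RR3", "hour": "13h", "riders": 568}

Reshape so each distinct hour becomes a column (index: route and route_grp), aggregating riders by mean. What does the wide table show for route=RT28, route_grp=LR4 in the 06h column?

710.67

Rows with route=RT28, route_grp=LR4 and hour=06h: riders values are 830, 888, 490, 445, 674, 937.
(830 + 888 + 490 + 445 + 674 + 937) / 6 = 710.67.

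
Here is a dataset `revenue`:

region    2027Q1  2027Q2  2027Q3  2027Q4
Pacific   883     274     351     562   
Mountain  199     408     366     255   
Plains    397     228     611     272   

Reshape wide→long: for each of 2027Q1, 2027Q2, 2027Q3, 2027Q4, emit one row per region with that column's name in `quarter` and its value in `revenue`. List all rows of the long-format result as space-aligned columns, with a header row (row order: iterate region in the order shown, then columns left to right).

Each (region, column) pair becomes one row: 3 × 4 = 12 rows.
For example, (Pacific, 2027Q1) → revenue=883.

region    quarter  revenue
Pacific   2027Q1   883    
Pacific   2027Q2   274    
Pacific   2027Q3   351    
Pacific   2027Q4   562    
Mountain  2027Q1   199    
Mountain  2027Q2   408    
Mountain  2027Q3   366    
Mountain  2027Q4   255    
Plains    2027Q1   397    
Plains    2027Q2   228    
Plains    2027Q3   611    
Plains    2027Q4   272    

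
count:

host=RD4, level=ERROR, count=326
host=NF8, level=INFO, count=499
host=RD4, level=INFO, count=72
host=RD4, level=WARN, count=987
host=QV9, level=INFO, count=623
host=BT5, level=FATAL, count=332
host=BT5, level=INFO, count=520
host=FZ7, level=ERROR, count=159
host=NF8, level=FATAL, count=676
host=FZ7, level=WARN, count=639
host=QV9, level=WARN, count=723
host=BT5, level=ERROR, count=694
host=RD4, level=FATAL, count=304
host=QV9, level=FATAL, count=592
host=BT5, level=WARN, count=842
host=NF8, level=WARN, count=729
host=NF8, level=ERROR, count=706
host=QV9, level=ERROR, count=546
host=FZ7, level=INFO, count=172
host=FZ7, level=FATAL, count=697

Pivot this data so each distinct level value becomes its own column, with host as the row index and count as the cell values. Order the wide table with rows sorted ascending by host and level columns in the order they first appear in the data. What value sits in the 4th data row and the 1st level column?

With rows sorted ascending by host, row 4 is host=QV9. level columns in first-appearance order: ERROR, INFO, WARN, FATAL; column 1 is ERROR.
Long rows with host=QV9, level=ERROR: count = 546.

546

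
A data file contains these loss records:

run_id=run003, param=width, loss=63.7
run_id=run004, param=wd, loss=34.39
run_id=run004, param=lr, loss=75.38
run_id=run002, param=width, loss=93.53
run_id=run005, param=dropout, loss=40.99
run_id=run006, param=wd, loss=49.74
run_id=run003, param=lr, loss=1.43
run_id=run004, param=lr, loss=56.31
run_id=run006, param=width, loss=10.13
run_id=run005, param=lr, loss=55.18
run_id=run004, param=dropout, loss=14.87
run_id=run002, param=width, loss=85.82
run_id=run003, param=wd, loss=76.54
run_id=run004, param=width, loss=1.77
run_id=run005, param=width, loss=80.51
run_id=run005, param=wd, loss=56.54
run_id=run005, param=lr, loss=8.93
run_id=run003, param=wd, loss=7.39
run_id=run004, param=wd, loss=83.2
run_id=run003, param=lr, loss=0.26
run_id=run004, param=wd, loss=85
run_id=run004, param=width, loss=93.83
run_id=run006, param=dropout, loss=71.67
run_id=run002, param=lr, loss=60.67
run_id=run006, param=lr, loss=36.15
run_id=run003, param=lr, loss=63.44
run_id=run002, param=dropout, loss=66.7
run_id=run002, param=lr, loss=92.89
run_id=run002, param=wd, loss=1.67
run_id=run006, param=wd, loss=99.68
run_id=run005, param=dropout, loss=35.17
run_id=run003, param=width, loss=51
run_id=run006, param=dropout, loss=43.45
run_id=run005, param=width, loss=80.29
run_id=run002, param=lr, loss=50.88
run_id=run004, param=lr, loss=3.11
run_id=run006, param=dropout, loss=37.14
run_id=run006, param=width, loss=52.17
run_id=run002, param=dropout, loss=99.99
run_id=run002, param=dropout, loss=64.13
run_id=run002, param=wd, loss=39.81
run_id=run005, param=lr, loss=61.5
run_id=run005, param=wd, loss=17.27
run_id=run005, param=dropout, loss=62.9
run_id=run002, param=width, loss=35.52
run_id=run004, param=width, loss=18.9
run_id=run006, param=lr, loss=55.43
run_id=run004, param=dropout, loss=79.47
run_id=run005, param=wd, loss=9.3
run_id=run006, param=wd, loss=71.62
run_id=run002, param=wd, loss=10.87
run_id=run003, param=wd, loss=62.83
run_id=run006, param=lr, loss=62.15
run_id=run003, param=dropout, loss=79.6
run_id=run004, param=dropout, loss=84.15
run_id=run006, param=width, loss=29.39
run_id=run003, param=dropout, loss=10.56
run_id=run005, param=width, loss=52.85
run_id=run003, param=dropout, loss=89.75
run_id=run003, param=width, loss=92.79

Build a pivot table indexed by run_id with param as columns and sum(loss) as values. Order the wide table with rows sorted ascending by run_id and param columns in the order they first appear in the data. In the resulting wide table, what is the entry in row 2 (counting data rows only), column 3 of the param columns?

With rows sorted ascending by run_id, row 2 is run_id=run003. param columns in first-appearance order: width, wd, lr, dropout; column 3 is lr.
Long rows with run_id=run003, param=lr: 1.43 + 0.26 + 63.44 = 65.13.

65.13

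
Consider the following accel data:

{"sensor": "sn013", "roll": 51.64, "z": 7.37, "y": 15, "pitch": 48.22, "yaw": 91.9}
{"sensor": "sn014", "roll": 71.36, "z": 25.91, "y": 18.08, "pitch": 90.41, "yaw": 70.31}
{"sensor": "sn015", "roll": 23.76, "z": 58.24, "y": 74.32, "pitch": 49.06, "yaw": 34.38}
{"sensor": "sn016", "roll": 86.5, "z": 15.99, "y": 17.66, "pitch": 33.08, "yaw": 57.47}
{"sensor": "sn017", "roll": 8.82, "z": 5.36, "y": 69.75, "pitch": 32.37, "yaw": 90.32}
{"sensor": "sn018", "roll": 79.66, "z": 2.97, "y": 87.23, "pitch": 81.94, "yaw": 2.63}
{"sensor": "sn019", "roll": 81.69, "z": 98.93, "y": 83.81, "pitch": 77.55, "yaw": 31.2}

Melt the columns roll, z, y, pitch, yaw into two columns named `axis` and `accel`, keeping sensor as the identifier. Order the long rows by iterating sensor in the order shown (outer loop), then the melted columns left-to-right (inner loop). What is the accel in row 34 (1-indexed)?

77.55

35 rows total (7 × 5). Row 34: index ⌊(34-1)/5⌋ = 6 into sensor → sn019; (34-1) mod 5 = 3 into the melted columns → pitch.
So row 34 is (sn019, pitch, 77.55); accel = 77.55.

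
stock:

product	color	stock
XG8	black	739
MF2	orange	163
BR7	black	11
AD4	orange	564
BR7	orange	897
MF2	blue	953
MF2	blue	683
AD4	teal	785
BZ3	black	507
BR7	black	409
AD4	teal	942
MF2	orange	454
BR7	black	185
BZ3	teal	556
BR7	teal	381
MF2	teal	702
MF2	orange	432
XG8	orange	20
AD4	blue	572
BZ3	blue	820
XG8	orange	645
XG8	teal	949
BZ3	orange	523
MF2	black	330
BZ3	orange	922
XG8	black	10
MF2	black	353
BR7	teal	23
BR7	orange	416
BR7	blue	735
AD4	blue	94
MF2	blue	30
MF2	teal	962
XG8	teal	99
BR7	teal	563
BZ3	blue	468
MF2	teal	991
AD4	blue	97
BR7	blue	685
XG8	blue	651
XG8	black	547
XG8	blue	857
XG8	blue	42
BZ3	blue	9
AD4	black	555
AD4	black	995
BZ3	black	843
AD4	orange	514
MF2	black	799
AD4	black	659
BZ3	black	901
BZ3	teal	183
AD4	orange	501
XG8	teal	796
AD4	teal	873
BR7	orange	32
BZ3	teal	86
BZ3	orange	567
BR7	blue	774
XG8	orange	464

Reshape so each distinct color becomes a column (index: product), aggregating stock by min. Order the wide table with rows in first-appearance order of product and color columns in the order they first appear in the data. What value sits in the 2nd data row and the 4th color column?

With rows in first-appearance order of product, row 2 is product=MF2. color columns in first-appearance order: black, orange, blue, teal; column 4 is teal.
Long rows with product=MF2, color=teal: min(702, 962, 991) = 702.

702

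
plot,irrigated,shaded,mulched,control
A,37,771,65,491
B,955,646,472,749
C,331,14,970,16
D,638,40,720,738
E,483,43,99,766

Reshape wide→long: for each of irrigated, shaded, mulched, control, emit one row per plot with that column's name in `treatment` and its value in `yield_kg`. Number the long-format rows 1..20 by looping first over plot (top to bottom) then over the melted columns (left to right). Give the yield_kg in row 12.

16

20 rows total (5 × 4). Row 12: index ⌊(12-1)/4⌋ = 2 into plot → C; (12-1) mod 4 = 3 into the melted columns → control.
So row 12 is (C, control, 16); yield_kg = 16.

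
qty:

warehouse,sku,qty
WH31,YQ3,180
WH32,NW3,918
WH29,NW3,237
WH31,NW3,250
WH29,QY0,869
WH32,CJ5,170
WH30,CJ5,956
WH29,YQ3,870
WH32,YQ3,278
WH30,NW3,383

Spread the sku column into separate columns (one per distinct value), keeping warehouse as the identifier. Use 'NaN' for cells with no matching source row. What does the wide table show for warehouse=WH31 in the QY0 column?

No long-format row has warehouse=WH31 and sku=QY0, so the cell is NaN.

NaN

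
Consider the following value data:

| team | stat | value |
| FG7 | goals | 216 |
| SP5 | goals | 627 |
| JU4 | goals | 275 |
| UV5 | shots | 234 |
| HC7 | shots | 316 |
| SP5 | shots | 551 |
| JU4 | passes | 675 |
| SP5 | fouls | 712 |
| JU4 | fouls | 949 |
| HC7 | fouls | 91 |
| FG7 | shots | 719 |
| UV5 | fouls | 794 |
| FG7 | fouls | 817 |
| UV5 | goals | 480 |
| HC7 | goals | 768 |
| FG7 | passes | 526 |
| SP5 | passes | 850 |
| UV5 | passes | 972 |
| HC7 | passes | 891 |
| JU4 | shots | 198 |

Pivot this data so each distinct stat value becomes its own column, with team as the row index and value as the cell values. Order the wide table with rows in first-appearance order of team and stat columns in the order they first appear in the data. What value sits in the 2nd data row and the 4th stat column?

With rows in first-appearance order of team, row 2 is team=SP5. stat columns in first-appearance order: goals, shots, passes, fouls; column 4 is fouls.
Long rows with team=SP5, stat=fouls: value = 712.

712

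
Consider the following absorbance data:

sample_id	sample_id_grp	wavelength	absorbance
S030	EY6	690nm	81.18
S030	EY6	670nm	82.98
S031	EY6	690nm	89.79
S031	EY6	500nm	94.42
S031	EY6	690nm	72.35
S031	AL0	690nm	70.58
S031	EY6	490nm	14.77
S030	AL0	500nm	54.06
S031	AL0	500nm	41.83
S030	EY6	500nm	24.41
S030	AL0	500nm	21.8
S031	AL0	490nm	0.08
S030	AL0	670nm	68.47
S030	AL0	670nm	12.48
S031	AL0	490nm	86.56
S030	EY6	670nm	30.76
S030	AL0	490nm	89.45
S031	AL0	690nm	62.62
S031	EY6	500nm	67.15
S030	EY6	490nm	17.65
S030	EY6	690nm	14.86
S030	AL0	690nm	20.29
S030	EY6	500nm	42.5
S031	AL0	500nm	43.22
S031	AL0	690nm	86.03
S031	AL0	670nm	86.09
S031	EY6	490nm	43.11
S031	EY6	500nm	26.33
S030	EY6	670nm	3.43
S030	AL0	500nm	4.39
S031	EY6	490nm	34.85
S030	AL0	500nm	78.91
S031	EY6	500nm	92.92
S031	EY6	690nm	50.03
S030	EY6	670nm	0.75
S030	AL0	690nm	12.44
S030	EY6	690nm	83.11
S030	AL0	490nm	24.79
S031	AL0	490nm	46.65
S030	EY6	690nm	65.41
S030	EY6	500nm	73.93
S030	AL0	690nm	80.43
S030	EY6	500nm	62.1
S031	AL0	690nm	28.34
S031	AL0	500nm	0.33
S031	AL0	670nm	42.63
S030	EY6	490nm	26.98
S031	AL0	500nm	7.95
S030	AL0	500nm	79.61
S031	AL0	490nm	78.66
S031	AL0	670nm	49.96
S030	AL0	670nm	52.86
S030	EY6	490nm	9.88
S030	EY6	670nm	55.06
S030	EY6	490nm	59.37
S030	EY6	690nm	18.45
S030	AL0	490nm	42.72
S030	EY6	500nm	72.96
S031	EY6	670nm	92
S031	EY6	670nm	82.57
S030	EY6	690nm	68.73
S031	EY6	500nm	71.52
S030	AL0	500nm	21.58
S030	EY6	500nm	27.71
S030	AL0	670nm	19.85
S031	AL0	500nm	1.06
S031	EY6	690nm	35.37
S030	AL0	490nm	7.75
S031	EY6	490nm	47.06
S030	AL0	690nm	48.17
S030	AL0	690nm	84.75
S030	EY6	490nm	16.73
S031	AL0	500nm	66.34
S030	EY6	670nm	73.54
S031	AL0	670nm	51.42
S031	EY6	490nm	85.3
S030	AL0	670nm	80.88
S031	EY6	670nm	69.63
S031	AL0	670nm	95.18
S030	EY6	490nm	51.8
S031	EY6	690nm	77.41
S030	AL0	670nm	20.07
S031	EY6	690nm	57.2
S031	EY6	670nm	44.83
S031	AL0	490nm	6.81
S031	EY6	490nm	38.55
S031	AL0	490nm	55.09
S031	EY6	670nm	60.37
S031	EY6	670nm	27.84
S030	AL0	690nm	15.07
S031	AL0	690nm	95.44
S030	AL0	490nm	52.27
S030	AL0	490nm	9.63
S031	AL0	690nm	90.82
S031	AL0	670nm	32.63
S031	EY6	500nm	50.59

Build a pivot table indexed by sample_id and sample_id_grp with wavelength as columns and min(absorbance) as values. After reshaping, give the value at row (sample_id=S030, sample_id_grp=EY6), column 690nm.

Rows with sample_id=S030, sample_id_grp=EY6 and wavelength=690nm: absorbance values are 81.18, 14.86, 83.11, 65.41, 18.45, 68.73.
min(81.18, 14.86, 83.11, 65.41, 18.45, 68.73) = 14.86.

14.86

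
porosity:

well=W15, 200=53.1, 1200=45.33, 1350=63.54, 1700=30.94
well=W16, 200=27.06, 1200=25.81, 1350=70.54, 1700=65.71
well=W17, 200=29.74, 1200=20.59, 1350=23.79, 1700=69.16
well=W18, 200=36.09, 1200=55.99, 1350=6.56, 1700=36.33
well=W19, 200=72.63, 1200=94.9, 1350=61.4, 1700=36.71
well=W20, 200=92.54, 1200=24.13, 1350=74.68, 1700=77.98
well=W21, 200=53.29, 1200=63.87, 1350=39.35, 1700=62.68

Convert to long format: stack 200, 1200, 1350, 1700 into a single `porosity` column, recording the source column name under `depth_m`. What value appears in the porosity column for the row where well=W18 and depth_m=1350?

Unpivoting turns each (well, wide-column) pair into one long row.
The wide cell at row W18, column 1350 holds 6.56, so the long row (W18, 1350) has porosity=6.56.

6.56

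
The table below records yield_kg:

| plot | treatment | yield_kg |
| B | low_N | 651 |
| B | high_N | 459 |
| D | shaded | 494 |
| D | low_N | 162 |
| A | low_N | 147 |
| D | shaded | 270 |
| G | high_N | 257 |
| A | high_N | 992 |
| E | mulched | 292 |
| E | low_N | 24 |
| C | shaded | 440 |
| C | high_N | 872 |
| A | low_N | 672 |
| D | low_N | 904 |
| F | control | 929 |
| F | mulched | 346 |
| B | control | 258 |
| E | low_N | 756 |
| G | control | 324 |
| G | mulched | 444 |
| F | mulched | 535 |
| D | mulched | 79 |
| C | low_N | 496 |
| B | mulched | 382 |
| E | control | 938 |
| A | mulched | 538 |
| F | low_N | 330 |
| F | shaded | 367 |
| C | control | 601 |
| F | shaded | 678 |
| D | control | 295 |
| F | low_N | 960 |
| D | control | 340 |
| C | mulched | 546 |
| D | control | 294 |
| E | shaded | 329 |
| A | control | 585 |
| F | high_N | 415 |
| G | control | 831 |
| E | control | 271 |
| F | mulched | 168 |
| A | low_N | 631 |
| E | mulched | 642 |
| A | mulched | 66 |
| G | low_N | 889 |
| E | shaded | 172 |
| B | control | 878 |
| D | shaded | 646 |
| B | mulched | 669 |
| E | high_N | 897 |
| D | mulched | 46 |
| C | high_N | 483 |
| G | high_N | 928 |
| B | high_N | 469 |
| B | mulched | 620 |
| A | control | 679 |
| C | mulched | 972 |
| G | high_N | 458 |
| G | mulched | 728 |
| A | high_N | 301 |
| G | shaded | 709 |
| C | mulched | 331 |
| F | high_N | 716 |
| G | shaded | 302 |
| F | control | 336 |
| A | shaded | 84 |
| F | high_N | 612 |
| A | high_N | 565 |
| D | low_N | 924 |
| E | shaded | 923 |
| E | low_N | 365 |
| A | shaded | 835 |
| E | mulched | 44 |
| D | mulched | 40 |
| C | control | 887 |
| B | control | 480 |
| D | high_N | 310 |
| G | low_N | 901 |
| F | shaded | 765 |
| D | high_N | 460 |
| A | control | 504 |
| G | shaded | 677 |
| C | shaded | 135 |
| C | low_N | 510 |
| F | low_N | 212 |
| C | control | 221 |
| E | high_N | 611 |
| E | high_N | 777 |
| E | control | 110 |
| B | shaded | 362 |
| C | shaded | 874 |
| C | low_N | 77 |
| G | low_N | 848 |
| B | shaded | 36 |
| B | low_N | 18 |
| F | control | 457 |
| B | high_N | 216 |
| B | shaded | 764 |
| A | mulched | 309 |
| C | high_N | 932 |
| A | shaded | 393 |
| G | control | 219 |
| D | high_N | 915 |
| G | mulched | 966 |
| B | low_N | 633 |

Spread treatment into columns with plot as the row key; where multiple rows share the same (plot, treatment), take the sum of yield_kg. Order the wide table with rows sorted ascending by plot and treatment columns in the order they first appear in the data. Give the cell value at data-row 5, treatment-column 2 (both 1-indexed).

2285

With rows sorted ascending by plot, row 5 is plot=E. treatment columns in first-appearance order: low_N, high_N, shaded, mulched, control; column 2 is high_N.
Long rows with plot=E, treatment=high_N: 897 + 611 + 777 = 2285.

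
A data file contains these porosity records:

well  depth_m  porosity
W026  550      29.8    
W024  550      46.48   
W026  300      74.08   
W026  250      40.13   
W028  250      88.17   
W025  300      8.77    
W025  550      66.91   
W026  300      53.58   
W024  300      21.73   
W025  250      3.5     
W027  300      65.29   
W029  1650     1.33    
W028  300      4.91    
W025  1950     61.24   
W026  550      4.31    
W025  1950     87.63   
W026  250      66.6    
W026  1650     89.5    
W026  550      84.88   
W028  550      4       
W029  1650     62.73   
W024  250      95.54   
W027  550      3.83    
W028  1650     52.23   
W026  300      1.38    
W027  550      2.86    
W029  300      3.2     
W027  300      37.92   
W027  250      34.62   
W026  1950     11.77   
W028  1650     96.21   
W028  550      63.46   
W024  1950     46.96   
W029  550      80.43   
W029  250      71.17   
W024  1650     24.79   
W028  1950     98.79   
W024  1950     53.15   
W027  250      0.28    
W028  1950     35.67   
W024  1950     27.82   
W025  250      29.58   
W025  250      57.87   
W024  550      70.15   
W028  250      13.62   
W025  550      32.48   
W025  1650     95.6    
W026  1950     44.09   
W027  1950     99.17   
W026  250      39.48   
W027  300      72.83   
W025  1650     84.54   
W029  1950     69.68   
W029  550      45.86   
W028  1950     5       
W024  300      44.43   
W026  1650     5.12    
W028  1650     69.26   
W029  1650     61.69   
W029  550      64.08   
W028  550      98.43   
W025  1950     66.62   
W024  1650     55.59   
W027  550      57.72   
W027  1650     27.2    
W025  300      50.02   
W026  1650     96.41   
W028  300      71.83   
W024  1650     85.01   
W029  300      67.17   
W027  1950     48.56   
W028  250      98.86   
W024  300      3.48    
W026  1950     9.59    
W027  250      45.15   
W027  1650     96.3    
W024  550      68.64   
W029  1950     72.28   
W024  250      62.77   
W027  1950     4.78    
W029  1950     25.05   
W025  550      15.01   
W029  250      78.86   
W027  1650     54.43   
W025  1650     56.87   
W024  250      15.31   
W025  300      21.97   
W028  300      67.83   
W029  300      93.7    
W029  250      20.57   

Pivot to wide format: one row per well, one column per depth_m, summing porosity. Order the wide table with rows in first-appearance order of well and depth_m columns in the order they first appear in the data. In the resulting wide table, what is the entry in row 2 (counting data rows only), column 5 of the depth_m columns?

With rows in first-appearance order of well, row 2 is well=W024. depth_m columns in first-appearance order: 550, 300, 250, 1650, 1950; column 5 is 1950.
Long rows with well=W024, depth_m=1950: 46.96 + 53.15 + 27.82 = 127.93.

127.93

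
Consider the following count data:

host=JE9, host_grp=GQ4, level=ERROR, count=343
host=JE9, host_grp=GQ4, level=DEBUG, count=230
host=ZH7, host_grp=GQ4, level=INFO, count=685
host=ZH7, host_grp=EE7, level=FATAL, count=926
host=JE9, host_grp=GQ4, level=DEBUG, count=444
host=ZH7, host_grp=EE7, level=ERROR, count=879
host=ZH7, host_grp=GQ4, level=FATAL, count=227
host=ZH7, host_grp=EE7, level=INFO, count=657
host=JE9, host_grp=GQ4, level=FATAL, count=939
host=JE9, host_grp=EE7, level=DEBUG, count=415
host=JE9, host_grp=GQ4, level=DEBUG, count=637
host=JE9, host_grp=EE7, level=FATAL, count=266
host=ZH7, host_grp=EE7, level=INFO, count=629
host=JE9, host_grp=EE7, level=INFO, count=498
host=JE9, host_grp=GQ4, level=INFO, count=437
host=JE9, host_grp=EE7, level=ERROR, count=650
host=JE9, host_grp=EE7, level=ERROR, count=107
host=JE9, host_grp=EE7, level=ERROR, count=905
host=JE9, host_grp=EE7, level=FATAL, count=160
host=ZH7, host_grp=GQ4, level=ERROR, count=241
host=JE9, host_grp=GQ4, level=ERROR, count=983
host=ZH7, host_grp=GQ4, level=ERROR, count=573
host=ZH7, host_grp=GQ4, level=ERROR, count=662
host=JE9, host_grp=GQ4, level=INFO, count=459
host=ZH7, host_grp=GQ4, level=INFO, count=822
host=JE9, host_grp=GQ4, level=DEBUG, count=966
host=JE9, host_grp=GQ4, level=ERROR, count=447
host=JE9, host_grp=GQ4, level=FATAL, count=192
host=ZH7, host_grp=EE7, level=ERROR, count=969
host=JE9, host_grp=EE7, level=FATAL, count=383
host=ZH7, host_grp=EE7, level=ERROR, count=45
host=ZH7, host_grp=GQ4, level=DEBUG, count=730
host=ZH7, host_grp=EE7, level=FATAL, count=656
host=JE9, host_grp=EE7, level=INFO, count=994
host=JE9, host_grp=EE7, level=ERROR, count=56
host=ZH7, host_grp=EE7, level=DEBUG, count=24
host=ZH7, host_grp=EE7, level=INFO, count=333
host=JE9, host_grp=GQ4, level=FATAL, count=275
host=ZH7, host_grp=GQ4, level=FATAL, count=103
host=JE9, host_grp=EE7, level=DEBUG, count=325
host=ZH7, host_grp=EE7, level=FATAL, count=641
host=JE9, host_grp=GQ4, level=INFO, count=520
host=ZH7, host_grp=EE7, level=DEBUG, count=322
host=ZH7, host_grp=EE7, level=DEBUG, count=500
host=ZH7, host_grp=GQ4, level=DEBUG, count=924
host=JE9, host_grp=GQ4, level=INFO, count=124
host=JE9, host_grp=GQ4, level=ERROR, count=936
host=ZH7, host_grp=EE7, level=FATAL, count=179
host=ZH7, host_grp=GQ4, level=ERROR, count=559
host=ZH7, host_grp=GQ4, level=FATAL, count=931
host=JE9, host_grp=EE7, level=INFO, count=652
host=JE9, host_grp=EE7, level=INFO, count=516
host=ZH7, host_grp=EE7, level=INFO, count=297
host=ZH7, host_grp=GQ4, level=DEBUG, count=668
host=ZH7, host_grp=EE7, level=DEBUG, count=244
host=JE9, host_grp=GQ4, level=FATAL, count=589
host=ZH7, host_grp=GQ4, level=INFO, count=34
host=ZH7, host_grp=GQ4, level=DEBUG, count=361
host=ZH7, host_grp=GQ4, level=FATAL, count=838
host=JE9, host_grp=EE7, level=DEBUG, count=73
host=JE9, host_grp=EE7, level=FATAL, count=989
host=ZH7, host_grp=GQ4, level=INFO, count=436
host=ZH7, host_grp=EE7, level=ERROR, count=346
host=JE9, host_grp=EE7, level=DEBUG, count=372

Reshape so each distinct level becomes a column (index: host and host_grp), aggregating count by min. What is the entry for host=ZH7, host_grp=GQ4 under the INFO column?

Rows with host=ZH7, host_grp=GQ4 and level=INFO: count values are 685, 822, 34, 436.
min(685, 822, 34, 436) = 34.

34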